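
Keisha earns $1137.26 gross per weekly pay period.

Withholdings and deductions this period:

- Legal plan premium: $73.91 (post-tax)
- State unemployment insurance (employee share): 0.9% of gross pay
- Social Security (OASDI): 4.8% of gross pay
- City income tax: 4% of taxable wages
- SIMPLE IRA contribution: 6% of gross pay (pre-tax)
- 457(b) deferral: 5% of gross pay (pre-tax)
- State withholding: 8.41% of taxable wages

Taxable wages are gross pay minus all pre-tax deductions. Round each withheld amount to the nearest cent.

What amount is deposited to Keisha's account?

$747.81

SIMPLE IRA contribution: $1137.26 × 0.06 = $68.24
457(b) deferral: $1137.26 × 0.05 = $56.86
Pre-tax total = $68.24 + $56.86 = $125.10
Taxable wages = $1137.26 − $125.10 = $1012.16
City income tax: $1012.16 × 0.04 = $40.49
State withholding: $1012.16 × 0.0841 = $85.12
Social Security (OASDI): $1137.26 × 0.048 = $54.59
State unemployment insurance (employee share): $1137.26 × 0.009 = $10.24
Legal plan premium: $73.91
Total deductions = $68.24 + $56.86 + $40.49 + $85.12 + $54.59 + $10.24 + $73.91 = $389.45
Net pay = $1137.26 − $389.45 = $747.81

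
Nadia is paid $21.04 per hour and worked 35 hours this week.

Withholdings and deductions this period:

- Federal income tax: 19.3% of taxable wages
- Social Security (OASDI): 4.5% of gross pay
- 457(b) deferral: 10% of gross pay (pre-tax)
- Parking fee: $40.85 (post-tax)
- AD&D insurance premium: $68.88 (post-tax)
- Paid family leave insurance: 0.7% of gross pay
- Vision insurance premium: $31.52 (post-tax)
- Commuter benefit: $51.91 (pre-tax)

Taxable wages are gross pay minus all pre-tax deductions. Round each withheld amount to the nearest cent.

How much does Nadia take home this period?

$313.42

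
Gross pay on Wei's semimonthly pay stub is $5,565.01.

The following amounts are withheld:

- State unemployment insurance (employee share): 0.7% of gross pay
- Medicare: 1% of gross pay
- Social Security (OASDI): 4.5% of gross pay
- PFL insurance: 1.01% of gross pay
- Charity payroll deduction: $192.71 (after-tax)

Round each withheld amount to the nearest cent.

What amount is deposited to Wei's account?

PFL insurance: $5,565.01 × 0.0101 = $56.21
Medicare: $5,565.01 × 0.01 = $55.65
State unemployment insurance (employee share): $5,565.01 × 0.007 = $38.96
Social Security (OASDI): $5,565.01 × 0.045 = $250.43
Charity payroll deduction: $192.71
Total deductions = $56.21 + $55.65 + $38.96 + $250.43 + $192.71 = $593.96
Net pay = $5,565.01 − $593.96 = $4,971.05

$4,971.05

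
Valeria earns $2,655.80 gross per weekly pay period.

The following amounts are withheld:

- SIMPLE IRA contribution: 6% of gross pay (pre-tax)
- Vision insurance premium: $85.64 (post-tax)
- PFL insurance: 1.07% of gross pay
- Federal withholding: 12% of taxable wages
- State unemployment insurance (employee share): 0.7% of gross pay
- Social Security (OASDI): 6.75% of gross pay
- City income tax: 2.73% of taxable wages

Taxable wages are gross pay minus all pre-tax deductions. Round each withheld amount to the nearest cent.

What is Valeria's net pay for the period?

SIMPLE IRA contribution: $2,655.80 × 0.06 = $159.35
Taxable wages = $2,655.80 − $159.35 = $2,496.45
Federal withholding: $2,496.45 × 0.12 = $299.57
City income tax: $2,496.45 × 0.0273 = $68.15
PFL insurance: $2,655.80 × 0.0107 = $28.42
State unemployment insurance (employee share): $2,655.80 × 0.007 = $18.59
Social Security (OASDI): $2,655.80 × 0.0675 = $179.27
Vision insurance premium: $85.64
Total deductions = $159.35 + $299.57 + $68.15 + $28.42 + $18.59 + $179.27 + $85.64 = $838.99
Net pay = $2,655.80 − $838.99 = $1,816.81

$1,816.81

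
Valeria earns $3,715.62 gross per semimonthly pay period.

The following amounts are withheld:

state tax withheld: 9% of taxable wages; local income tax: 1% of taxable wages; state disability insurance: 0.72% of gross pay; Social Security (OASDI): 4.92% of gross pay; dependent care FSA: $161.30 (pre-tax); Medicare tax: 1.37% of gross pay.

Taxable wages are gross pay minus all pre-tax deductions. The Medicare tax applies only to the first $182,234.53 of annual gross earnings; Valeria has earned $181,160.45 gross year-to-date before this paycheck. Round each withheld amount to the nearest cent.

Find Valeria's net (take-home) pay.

$2,974.62

Dependent care FSA: $161.30
Taxable wages = $3,715.62 − $161.30 = $3,554.32
Local income tax: $3,554.32 × 0.01 = $35.54
State tax withheld: $3,554.32 × 0.09 = $319.89
Social Security (OASDI): $3,715.62 × 0.0492 = $182.81
State disability insurance: $3,715.62 × 0.0072 = $26.75
Medicare tax: only $182,234.53 − $181,160.45 = $1,074.08 of this check is subject → $1,074.08 × 0.0137 = $14.71
Total deductions = $161.30 + $35.54 + $319.89 + $182.81 + $26.75 + $14.71 = $741.00
Net pay = $3,715.62 − $741.00 = $2,974.62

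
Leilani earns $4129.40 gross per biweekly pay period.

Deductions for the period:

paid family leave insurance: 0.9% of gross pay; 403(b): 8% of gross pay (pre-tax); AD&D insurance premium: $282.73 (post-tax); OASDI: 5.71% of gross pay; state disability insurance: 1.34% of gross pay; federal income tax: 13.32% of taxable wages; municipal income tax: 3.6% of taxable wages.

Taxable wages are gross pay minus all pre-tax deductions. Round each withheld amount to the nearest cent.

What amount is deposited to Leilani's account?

$2545.24

403(b): $4129.40 × 0.08 = $330.35
Taxable wages = $4129.40 − $330.35 = $3799.05
Municipal income tax: $3799.05 × 0.036 = $136.77
Federal income tax: $3799.05 × 0.1332 = $506.03
State disability insurance: $4129.40 × 0.0134 = $55.33
Paid family leave insurance: $4129.40 × 0.009 = $37.16
OASDI: $4129.40 × 0.0571 = $235.79
AD&D insurance premium: $282.73
Total deductions = $330.35 + $136.77 + $506.03 + $55.33 + $37.16 + $235.79 + $282.73 = $1584.16
Net pay = $4129.40 − $1584.16 = $2545.24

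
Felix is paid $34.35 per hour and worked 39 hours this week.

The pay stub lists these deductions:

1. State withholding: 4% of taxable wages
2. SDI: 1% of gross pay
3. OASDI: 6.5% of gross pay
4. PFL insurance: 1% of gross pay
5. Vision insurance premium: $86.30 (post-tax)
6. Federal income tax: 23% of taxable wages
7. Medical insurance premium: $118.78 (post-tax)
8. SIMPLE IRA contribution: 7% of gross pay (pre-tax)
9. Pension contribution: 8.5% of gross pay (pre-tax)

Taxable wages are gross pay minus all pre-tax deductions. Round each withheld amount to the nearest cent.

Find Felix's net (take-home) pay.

$507.40

Gross pay: 39 × $34.35 = $1,339.65
SIMPLE IRA contribution: $1,339.65 × 0.07 = $93.78
Pension contribution: $1,339.65 × 0.085 = $113.87
Pre-tax total = $93.78 + $113.87 = $207.65
Taxable wages = $1,339.65 − $207.65 = $1,132.00
State withholding: $1,132.00 × 0.04 = $45.28
Federal income tax: $1,132.00 × 0.23 = $260.36
PFL insurance: $1,339.65 × 0.01 = $13.40
OASDI: $1,339.65 × 0.065 = $87.08
SDI: $1,339.65 × 0.01 = $13.40
Medical insurance premium: $118.78
Vision insurance premium: $86.30
Total deductions = $93.78 + $113.87 + $45.28 + $260.36 + $13.40 + $87.08 + $13.40 + $118.78 + $86.30 = $832.25
Net pay = $1,339.65 − $832.25 = $507.40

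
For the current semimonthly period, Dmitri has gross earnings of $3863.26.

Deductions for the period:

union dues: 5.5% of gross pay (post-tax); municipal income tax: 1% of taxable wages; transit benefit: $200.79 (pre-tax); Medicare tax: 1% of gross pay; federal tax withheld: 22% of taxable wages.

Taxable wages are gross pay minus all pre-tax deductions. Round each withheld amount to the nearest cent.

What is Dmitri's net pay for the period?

Transit benefit: $200.79
Taxable wages = $3863.26 − $200.79 = $3662.47
Municipal income tax: $3662.47 × 0.01 = $36.62
Federal tax withheld: $3662.47 × 0.22 = $805.74
Medicare tax: $3863.26 × 0.01 = $38.63
Union dues: $3863.26 × 0.055 = $212.48
Total deductions = $200.79 + $36.62 + $805.74 + $38.63 + $212.48 = $1294.26
Net pay = $3863.26 − $1294.26 = $2569.00

$2569.00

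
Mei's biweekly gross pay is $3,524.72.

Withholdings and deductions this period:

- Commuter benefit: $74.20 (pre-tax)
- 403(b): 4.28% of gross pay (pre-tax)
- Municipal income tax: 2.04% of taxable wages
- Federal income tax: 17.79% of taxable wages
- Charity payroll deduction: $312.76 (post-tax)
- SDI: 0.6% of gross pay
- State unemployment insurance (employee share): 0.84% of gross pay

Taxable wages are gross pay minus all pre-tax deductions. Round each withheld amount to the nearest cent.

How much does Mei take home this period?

Commuter benefit: $74.20
403(b): $3,524.72 × 0.0428 = $150.86
Pre-tax total = $74.20 + $150.86 = $225.06
Taxable wages = $3,524.72 − $225.06 = $3,299.66
Municipal income tax: $3,299.66 × 0.0204 = $67.31
Federal income tax: $3,299.66 × 0.1779 = $587.01
SDI: $3,524.72 × 0.006 = $21.15
State unemployment insurance (employee share): $3,524.72 × 0.0084 = $29.61
Charity payroll deduction: $312.76
Total deductions = $74.20 + $150.86 + $67.31 + $587.01 + $21.15 + $29.61 + $312.76 = $1,242.90
Net pay = $3,524.72 − $1,242.90 = $2,281.82

$2,281.82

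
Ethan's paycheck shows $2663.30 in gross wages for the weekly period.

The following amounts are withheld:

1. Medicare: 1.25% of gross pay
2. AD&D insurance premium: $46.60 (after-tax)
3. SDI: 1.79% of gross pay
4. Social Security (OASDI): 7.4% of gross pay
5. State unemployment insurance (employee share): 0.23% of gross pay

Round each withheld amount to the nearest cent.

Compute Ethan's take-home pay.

$2332.53

Medicare: $2663.30 × 0.0125 = $33.29
SDI: $2663.30 × 0.0179 = $47.67
Social Security (OASDI): $2663.30 × 0.074 = $197.08
State unemployment insurance (employee share): $2663.30 × 0.0023 = $6.13
AD&D insurance premium: $46.60
Total deductions = $33.29 + $47.67 + $197.08 + $6.13 + $46.60 = $330.77
Net pay = $2663.30 − $330.77 = $2332.53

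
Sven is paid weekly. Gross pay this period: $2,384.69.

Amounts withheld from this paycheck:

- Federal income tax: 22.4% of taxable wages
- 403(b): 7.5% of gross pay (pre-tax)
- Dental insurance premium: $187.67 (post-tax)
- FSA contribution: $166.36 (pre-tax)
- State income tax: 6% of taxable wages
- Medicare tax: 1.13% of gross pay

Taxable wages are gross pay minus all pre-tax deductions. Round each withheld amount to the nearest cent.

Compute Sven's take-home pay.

$1,245.65

403(b): $2,384.69 × 0.075 = $178.85
FSA contribution: $166.36
Pre-tax total = $178.85 + $166.36 = $345.21
Taxable wages = $2,384.69 − $345.21 = $2,039.48
Federal income tax: $2,039.48 × 0.224 = $456.84
State income tax: $2,039.48 × 0.06 = $122.37
Medicare tax: $2,384.69 × 0.0113 = $26.95
Dental insurance premium: $187.67
Total deductions = $178.85 + $166.36 + $456.84 + $122.37 + $26.95 + $187.67 = $1,139.04
Net pay = $2,384.69 − $1,139.04 = $1,245.65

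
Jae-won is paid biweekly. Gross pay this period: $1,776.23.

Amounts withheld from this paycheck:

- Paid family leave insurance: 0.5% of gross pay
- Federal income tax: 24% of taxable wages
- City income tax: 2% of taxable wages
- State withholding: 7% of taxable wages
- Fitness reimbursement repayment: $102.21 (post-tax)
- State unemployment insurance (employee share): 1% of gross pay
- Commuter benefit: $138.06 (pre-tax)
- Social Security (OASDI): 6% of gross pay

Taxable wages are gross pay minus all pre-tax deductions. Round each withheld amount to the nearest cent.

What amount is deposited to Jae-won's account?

$862.16

Commuter benefit: $138.06
Taxable wages = $1,776.23 − $138.06 = $1,638.17
City income tax: $1,638.17 × 0.02 = $32.76
State withholding: $1,638.17 × 0.07 = $114.67
Federal income tax: $1,638.17 × 0.24 = $393.16
State unemployment insurance (employee share): $1,776.23 × 0.01 = $17.76
Paid family leave insurance: $1,776.23 × 0.005 = $8.88
Social Security (OASDI): $1,776.23 × 0.06 = $106.57
Fitness reimbursement repayment: $102.21
Total deductions = $138.06 + $32.76 + $114.67 + $393.16 + $17.76 + $8.88 + $106.57 + $102.21 = $914.07
Net pay = $1,776.23 − $914.07 = $862.16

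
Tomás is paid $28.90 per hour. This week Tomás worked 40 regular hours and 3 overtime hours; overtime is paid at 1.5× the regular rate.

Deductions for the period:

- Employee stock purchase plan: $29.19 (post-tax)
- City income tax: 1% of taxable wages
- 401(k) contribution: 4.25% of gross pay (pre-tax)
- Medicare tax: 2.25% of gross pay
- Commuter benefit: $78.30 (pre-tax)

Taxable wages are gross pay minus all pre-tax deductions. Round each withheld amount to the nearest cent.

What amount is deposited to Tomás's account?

Regular pay: 40 × $28.90 = $1,156.00
Overtime pay: 3 × $28.90 × 1.5 = $130.05
Gross pay = $1,156.00 + $130.05 = $1,286.05
401(k) contribution: $1,286.05 × 0.0425 = $54.66
Commuter benefit: $78.30
Pre-tax total = $54.66 + $78.30 = $132.96
Taxable wages = $1,286.05 − $132.96 = $1,153.09
City income tax: $1,153.09 × 0.01 = $11.53
Medicare tax: $1,286.05 × 0.0225 = $28.94
Employee stock purchase plan: $29.19
Total deductions = $54.66 + $78.30 + $11.53 + $28.94 + $29.19 = $202.62
Net pay = $1,286.05 − $202.62 = $1,083.43

$1,083.43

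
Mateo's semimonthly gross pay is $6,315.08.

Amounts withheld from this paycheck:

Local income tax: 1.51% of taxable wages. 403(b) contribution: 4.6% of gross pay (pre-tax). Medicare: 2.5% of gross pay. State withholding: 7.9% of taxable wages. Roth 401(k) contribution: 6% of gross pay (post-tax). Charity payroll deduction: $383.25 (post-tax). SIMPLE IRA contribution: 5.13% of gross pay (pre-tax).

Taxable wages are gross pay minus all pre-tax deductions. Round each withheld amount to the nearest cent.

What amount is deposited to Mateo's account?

403(b) contribution: $6,315.08 × 0.046 = $290.49
SIMPLE IRA contribution: $6,315.08 × 0.0513 = $323.96
Pre-tax total = $290.49 + $323.96 = $614.45
Taxable wages = $6,315.08 − $614.45 = $5,700.63
Local income tax: $5,700.63 × 0.0151 = $86.08
State withholding: $5,700.63 × 0.079 = $450.35
Medicare: $6,315.08 × 0.025 = $157.88
Roth 401(k) contribution: $6,315.08 × 0.06 = $378.90
Charity payroll deduction: $383.25
Total deductions = $290.49 + $323.96 + $86.08 + $450.35 + $157.88 + $378.90 + $383.25 = $2,070.91
Net pay = $6,315.08 − $2,070.91 = $4,244.17

$4,244.17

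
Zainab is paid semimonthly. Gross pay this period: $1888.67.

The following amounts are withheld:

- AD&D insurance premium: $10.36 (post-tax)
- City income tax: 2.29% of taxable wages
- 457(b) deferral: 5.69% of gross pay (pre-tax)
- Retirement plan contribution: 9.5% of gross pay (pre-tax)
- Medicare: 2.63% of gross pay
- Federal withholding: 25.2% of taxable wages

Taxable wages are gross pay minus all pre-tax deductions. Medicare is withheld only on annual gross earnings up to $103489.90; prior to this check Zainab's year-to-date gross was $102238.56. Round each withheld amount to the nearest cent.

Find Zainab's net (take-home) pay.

457(b) deferral: $1888.67 × 0.0569 = $107.47
Retirement plan contribution: $1888.67 × 0.095 = $179.42
Pre-tax total = $107.47 + $179.42 = $286.89
Taxable wages = $1888.67 − $286.89 = $1601.78
Federal withholding: $1601.78 × 0.252 = $403.65
City income tax: $1601.78 × 0.0229 = $36.68
Medicare: only $103489.90 − $102238.56 = $1251.34 of this check is subject → $1251.34 × 0.0263 = $32.91
AD&D insurance premium: $10.36
Total deductions = $107.47 + $179.42 + $403.65 + $36.68 + $32.91 + $10.36 = $770.49
Net pay = $1888.67 − $770.49 = $1118.18

$1118.18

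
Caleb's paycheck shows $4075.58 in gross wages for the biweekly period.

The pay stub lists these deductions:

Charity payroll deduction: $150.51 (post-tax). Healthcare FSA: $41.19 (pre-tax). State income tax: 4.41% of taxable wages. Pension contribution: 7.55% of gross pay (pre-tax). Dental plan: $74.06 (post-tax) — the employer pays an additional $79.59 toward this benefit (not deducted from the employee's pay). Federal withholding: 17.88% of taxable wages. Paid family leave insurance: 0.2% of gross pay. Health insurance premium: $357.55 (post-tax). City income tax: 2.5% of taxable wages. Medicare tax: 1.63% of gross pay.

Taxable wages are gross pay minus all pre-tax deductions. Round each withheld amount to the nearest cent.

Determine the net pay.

$2146.13

Pension contribution: $4075.58 × 0.0755 = $307.71
Healthcare FSA: $41.19
Pre-tax total = $307.71 + $41.19 = $348.90
Taxable wages = $4075.58 − $348.90 = $3726.68
Federal withholding: $3726.68 × 0.1788 = $666.33
City income tax: $3726.68 × 0.025 = $93.17
State income tax: $3726.68 × 0.0441 = $164.35
Paid family leave insurance: $4075.58 × 0.002 = $8.15
Medicare tax: $4075.58 × 0.0163 = $66.43
Health insurance premium: $357.55
Dental plan: $74.06
Charity payroll deduction: $150.51
(Employer's $79.59 toward dental plan is not withheld from the employee.)
Total deductions = $307.71 + $41.19 + $666.33 + $93.17 + $164.35 + $8.15 + $66.43 + $357.55 + $74.06 + $150.51 = $1929.45
Net pay = $4075.58 − $1929.45 = $2146.13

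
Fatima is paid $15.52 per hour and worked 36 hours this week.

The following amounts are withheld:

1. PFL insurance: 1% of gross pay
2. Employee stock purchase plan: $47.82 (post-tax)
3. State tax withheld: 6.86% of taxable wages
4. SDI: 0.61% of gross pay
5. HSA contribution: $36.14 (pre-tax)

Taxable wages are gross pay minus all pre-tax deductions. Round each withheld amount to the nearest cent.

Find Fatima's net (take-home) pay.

$429.91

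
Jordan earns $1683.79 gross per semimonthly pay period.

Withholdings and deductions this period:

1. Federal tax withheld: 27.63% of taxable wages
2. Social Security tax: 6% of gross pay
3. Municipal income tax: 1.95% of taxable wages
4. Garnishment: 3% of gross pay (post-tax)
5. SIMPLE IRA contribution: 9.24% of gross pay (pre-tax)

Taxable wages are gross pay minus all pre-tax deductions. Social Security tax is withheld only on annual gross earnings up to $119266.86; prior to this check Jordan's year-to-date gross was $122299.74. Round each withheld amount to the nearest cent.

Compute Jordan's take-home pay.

SIMPLE IRA contribution: $1683.79 × 0.0924 = $155.58
Taxable wages = $1683.79 − $155.58 = $1528.21
Federal tax withheld: $1528.21 × 0.2763 = $422.24
Municipal income tax: $1528.21 × 0.0195 = $29.80
Social Security tax: annual cap $119266.86 already reached (YTD $122299.74), so $0.00
Garnishment: $1683.79 × 0.03 = $50.51
Total deductions = $155.58 + $422.24 + $29.80 + $0.00 + $50.51 = $658.13
Net pay = $1683.79 − $658.13 = $1025.66

$1025.66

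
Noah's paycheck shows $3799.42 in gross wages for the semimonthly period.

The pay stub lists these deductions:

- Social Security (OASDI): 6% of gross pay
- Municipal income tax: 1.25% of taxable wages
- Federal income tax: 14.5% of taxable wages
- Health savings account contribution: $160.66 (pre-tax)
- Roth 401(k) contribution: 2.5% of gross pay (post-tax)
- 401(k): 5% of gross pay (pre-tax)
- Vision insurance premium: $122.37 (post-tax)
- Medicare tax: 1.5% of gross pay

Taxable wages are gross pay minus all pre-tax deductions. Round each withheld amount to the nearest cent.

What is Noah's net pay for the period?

$2403.29

Health savings account contribution: $160.66
401(k): $3799.42 × 0.05 = $189.97
Pre-tax total = $160.66 + $189.97 = $350.63
Taxable wages = $3799.42 − $350.63 = $3448.79
Federal income tax: $3448.79 × 0.145 = $500.07
Municipal income tax: $3448.79 × 0.0125 = $43.11
Medicare tax: $3799.42 × 0.015 = $56.99
Social Security (OASDI): $3799.42 × 0.06 = $227.97
Vision insurance premium: $122.37
Roth 401(k) contribution: $3799.42 × 0.025 = $94.99
Total deductions = $160.66 + $189.97 + $500.07 + $43.11 + $56.99 + $227.97 + $122.37 + $94.99 = $1396.13
Net pay = $3799.42 − $1396.13 = $2403.29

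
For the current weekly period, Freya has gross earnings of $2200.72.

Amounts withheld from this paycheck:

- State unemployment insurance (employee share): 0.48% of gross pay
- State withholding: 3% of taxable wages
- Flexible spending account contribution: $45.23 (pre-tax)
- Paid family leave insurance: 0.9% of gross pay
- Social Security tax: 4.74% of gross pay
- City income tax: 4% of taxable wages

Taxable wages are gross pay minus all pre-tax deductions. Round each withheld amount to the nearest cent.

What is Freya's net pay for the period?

$1869.93

Flexible spending account contribution: $45.23
Taxable wages = $2200.72 − $45.23 = $2155.49
City income tax: $2155.49 × 0.04 = $86.22
State withholding: $2155.49 × 0.03 = $64.66
Paid family leave insurance: $2200.72 × 0.009 = $19.81
Social Security tax: $2200.72 × 0.0474 = $104.31
State unemployment insurance (employee share): $2200.72 × 0.0048 = $10.56
Total deductions = $45.23 + $86.22 + $64.66 + $19.81 + $104.31 + $10.56 = $330.79
Net pay = $2200.72 − $330.79 = $1869.93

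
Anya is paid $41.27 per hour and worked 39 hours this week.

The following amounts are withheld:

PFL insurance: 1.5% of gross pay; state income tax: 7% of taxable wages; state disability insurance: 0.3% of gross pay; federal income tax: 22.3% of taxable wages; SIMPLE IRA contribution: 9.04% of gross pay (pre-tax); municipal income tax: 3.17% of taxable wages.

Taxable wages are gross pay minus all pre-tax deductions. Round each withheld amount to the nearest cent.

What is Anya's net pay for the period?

$959.69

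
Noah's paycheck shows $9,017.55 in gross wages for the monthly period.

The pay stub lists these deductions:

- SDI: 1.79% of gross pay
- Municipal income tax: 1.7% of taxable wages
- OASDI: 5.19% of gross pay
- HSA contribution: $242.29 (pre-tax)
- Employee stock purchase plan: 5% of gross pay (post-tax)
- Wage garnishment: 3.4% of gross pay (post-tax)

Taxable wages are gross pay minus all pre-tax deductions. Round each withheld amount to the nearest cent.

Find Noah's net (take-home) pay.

HSA contribution: $242.29
Taxable wages = $9,017.55 − $242.29 = $8,775.26
Municipal income tax: $8,775.26 × 0.017 = $149.18
SDI: $9,017.55 × 0.0179 = $161.41
OASDI: $9,017.55 × 0.0519 = $468.01
Wage garnishment: $9,017.55 × 0.034 = $306.60
Employee stock purchase plan: $9,017.55 × 0.05 = $450.88
Total deductions = $242.29 + $149.18 + $161.41 + $468.01 + $306.60 + $450.88 = $1,778.37
Net pay = $9,017.55 − $1,778.37 = $7,239.18

$7,239.18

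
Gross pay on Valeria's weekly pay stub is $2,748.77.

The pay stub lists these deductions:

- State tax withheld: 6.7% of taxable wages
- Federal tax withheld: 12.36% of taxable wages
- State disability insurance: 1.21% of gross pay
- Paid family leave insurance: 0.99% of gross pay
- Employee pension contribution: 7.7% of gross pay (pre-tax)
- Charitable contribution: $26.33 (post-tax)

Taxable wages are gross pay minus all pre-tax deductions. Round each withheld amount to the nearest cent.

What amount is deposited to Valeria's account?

$1,966.73

Employee pension contribution: $2,748.77 × 0.077 = $211.66
Taxable wages = $2,748.77 − $211.66 = $2,537.11
Federal tax withheld: $2,537.11 × 0.1236 = $313.59
State tax withheld: $2,537.11 × 0.067 = $169.99
State disability insurance: $2,748.77 × 0.0121 = $33.26
Paid family leave insurance: $2,748.77 × 0.0099 = $27.21
Charitable contribution: $26.33
Total deductions = $211.66 + $313.59 + $169.99 + $33.26 + $27.21 + $26.33 = $782.04
Net pay = $2,748.77 − $782.04 = $1,966.73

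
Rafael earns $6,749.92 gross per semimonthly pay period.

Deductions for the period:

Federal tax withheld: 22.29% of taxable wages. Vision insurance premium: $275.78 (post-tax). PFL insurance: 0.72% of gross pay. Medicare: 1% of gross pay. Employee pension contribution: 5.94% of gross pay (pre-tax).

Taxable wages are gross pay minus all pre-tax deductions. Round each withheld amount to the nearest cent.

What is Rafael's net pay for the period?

Employee pension contribution: $6,749.92 × 0.0594 = $400.95
Taxable wages = $6,749.92 − $400.95 = $6,348.97
Federal tax withheld: $6,348.97 × 0.2229 = $1,415.19
PFL insurance: $6,749.92 × 0.0072 = $48.60
Medicare: $6,749.92 × 0.01 = $67.50
Vision insurance premium: $275.78
Total deductions = $400.95 + $1,415.19 + $48.60 + $67.50 + $275.78 = $2,208.02
Net pay = $6,749.92 − $2,208.02 = $4,541.90

$4,541.90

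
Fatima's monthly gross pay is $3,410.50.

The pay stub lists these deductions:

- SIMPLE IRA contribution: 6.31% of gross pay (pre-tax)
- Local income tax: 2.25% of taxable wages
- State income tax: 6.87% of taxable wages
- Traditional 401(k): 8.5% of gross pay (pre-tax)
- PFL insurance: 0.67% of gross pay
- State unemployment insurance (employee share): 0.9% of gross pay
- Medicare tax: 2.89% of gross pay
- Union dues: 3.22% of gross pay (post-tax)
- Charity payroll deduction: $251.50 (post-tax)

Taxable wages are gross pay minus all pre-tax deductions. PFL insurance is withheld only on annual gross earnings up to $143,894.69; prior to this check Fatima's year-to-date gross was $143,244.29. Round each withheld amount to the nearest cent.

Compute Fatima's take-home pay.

$2,145.51

SIMPLE IRA contribution: $3,410.50 × 0.0631 = $215.20
Traditional 401(k): $3,410.50 × 0.085 = $289.89
Pre-tax total = $215.20 + $289.89 = $505.09
Taxable wages = $3,410.50 − $505.09 = $2,905.41
Local income tax: $2,905.41 × 0.0225 = $65.37
State income tax: $2,905.41 × 0.0687 = $199.60
State unemployment insurance (employee share): $3,410.50 × 0.009 = $30.69
Medicare tax: $3,410.50 × 0.0289 = $98.56
PFL insurance: only $143,894.69 − $143,244.29 = $650.40 of this check is subject → $650.40 × 0.0067 = $4.36
Charity payroll deduction: $251.50
Union dues: $3,410.50 × 0.0322 = $109.82
Total deductions = $215.20 + $289.89 + $65.37 + $199.60 + $30.69 + $98.56 + $4.36 + $251.50 + $109.82 = $1,264.99
Net pay = $3,410.50 − $1,264.99 = $2,145.51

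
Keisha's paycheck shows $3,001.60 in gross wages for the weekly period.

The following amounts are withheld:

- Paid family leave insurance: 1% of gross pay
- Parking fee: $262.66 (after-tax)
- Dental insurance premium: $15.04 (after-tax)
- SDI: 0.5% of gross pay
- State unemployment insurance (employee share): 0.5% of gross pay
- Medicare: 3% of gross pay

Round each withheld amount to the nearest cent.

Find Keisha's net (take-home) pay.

Medicare: $3,001.60 × 0.03 = $90.05
State unemployment insurance (employee share): $3,001.60 × 0.005 = $15.01
Paid family leave insurance: $3,001.60 × 0.01 = $30.02
SDI: $3,001.60 × 0.005 = $15.01
Parking fee: $262.66
Dental insurance premium: $15.04
Total deductions = $90.05 + $15.01 + $30.02 + $15.01 + $262.66 + $15.04 = $427.79
Net pay = $3,001.60 − $427.79 = $2,573.81

$2,573.81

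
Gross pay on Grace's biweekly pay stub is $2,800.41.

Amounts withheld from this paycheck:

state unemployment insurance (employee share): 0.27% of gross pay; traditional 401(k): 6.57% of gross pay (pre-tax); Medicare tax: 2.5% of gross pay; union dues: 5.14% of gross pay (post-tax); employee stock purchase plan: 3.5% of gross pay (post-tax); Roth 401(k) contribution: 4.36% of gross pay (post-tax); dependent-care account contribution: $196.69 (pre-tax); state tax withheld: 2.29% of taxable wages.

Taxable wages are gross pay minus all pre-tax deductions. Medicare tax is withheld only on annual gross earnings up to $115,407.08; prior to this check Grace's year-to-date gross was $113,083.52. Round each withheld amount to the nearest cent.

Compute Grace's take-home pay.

Traditional 401(k): $2,800.41 × 0.0657 = $183.99
Dependent-care account contribution: $196.69
Pre-tax total = $183.99 + $196.69 = $380.68
Taxable wages = $2,800.41 − $380.68 = $2,419.73
State tax withheld: $2,419.73 × 0.0229 = $55.41
Medicare tax: only $115,407.08 − $113,083.52 = $2,323.56 of this check is subject → $2,323.56 × 0.025 = $58.09
State unemployment insurance (employee share): $2,800.41 × 0.0027 = $7.56
Roth 401(k) contribution: $2,800.41 × 0.0436 = $122.10
Employee stock purchase plan: $2,800.41 × 0.035 = $98.01
Union dues: $2,800.41 × 0.0514 = $143.94
Total deductions = $183.99 + $196.69 + $55.41 + $58.09 + $7.56 + $122.10 + $98.01 + $143.94 = $865.79
Net pay = $2,800.41 − $865.79 = $1,934.62

$1,934.62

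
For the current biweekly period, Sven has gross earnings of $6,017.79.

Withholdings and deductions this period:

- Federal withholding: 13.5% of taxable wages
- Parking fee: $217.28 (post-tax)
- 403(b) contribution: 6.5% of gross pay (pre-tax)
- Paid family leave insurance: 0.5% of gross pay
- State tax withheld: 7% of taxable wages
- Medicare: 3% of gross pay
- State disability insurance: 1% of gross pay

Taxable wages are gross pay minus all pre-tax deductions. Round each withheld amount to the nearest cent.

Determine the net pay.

$3,985.09

403(b) contribution: $6,017.79 × 0.065 = $391.16
Taxable wages = $6,017.79 − $391.16 = $5,626.63
Federal withholding: $5,626.63 × 0.135 = $759.60
State tax withheld: $5,626.63 × 0.07 = $393.86
State disability insurance: $6,017.79 × 0.01 = $60.18
Paid family leave insurance: $6,017.79 × 0.005 = $30.09
Medicare: $6,017.79 × 0.03 = $180.53
Parking fee: $217.28
Total deductions = $391.16 + $759.60 + $393.86 + $60.18 + $30.09 + $180.53 + $217.28 = $2,032.70
Net pay = $6,017.79 − $2,032.70 = $3,985.09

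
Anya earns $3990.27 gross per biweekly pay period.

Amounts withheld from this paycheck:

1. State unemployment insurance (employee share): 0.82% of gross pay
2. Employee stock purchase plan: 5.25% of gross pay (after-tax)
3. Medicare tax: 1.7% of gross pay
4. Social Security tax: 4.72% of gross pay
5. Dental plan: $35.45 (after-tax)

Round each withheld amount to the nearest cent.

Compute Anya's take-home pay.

$3456.44

State unemployment insurance (employee share): $3990.27 × 0.0082 = $32.72
Medicare tax: $3990.27 × 0.017 = $67.83
Social Security tax: $3990.27 × 0.0472 = $188.34
Employee stock purchase plan: $3990.27 × 0.0525 = $209.49
Dental plan: $35.45
Total deductions = $32.72 + $67.83 + $188.34 + $209.49 + $35.45 = $533.83
Net pay = $3990.27 − $533.83 = $3456.44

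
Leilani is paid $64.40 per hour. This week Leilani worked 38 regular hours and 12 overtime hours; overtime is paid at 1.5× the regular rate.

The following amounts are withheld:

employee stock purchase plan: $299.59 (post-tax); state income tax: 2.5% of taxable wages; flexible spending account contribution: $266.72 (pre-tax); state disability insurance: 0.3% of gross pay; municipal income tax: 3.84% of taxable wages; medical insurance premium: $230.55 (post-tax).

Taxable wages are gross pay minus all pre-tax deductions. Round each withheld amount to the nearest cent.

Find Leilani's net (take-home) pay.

$2,586.99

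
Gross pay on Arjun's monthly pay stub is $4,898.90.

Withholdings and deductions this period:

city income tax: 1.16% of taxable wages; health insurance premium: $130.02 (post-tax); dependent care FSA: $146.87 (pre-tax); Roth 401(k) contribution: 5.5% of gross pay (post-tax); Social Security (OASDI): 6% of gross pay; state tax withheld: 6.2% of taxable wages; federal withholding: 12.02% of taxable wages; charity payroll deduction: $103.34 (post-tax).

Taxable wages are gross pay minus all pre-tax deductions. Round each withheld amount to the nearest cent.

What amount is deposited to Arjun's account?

$3,034.36

Dependent care FSA: $146.87
Taxable wages = $4,898.90 − $146.87 = $4,752.03
State tax withheld: $4,752.03 × 0.062 = $294.63
Federal withholding: $4,752.03 × 0.1202 = $571.19
City income tax: $4,752.03 × 0.0116 = $55.12
Social Security (OASDI): $4,898.90 × 0.06 = $293.93
Roth 401(k) contribution: $4,898.90 × 0.055 = $269.44
Charity payroll deduction: $103.34
Health insurance premium: $130.02
Total deductions = $146.87 + $294.63 + $571.19 + $55.12 + $293.93 + $269.44 + $103.34 + $130.02 = $1,864.54
Net pay = $4,898.90 − $1,864.54 = $3,034.36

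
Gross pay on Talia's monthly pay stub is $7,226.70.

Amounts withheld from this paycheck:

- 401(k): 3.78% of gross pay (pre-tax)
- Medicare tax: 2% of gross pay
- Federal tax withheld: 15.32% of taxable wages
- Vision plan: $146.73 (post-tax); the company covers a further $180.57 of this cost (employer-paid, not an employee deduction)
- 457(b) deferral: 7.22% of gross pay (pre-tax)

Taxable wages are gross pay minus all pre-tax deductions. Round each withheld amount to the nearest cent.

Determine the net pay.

$5,155.15

457(b) deferral: $7,226.70 × 0.0722 = $521.77
401(k): $7,226.70 × 0.0378 = $273.17
Pre-tax total = $521.77 + $273.17 = $794.94
Taxable wages = $7,226.70 − $794.94 = $6,431.76
Federal tax withheld: $6,431.76 × 0.1532 = $985.35
Medicare tax: $7,226.70 × 0.02 = $144.53
Vision plan: $146.73
(Employer's $180.57 toward vision plan is not withheld from the employee.)
Total deductions = $521.77 + $273.17 + $985.35 + $144.53 + $146.73 = $2,071.55
Net pay = $7,226.70 − $2,071.55 = $5,155.15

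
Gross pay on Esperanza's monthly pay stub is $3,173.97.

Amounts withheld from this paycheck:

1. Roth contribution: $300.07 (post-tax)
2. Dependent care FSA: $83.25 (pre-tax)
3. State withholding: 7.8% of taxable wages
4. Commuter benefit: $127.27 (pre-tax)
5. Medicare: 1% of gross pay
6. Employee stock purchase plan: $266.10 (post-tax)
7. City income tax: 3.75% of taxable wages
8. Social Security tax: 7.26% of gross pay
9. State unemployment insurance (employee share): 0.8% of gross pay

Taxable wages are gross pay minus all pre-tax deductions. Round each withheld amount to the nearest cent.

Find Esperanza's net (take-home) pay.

$1,767.44

Commuter benefit: $127.27
Dependent care FSA: $83.25
Pre-tax total = $127.27 + $83.25 = $210.52
Taxable wages = $3,173.97 − $210.52 = $2,963.45
State withholding: $2,963.45 × 0.078 = $231.15
City income tax: $2,963.45 × 0.0375 = $111.13
Social Security tax: $3,173.97 × 0.0726 = $230.43
State unemployment insurance (employee share): $3,173.97 × 0.008 = $25.39
Medicare: $3,173.97 × 0.01 = $31.74
Roth contribution: $300.07
Employee stock purchase plan: $266.10
Total deductions = $127.27 + $83.25 + $231.15 + $111.13 + $230.43 + $25.39 + $31.74 + $300.07 + $266.10 = $1,406.53
Net pay = $3,173.97 − $1,406.53 = $1,767.44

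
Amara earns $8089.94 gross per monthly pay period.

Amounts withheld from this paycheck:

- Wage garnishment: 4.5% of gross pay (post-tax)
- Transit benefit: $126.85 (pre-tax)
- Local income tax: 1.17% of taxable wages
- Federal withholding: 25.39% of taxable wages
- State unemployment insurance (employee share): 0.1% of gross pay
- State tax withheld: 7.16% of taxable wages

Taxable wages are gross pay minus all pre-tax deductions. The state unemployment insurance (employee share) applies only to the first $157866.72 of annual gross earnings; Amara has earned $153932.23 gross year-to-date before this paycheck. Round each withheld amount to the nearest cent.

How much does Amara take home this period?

Transit benefit: $126.85
Taxable wages = $8089.94 − $126.85 = $7963.09
Local income tax: $7963.09 × 0.0117 = $93.17
Federal withholding: $7963.09 × 0.2539 = $2021.83
State tax withheld: $7963.09 × 0.0716 = $570.16
State unemployment insurance (employee share): only $157866.72 − $153932.23 = $3934.49 of this check is subject → $3934.49 × 0.001 = $3.93
Wage garnishment: $8089.94 × 0.045 = $364.05
Total deductions = $126.85 + $93.17 + $2021.83 + $570.16 + $3.93 + $364.05 = $3179.99
Net pay = $8089.94 − $3179.99 = $4909.95

$4909.95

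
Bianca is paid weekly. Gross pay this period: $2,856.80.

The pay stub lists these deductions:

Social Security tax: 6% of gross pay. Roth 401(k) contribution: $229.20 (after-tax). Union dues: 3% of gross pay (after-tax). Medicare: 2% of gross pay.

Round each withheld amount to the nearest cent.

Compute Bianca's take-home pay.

$2,313.35

Medicare: $2,856.80 × 0.02 = $57.14
Social Security tax: $2,856.80 × 0.06 = $171.41
Roth 401(k) contribution: $229.20
Union dues: $2,856.80 × 0.03 = $85.70
Total deductions = $57.14 + $171.41 + $229.20 + $85.70 = $543.45
Net pay = $2,856.80 − $543.45 = $2,313.35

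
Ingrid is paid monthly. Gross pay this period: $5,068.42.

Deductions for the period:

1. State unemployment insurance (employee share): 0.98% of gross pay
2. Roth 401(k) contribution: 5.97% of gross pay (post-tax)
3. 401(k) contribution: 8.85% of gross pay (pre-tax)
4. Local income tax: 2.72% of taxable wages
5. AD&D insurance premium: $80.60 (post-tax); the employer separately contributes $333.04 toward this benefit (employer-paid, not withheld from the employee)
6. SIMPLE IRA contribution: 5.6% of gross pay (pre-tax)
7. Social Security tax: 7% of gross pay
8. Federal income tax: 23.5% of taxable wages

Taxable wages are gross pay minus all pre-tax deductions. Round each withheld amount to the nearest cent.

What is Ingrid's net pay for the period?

SIMPLE IRA contribution: $5,068.42 × 0.056 = $283.83
401(k) contribution: $5,068.42 × 0.0885 = $448.56
Pre-tax total = $283.83 + $448.56 = $732.39
Taxable wages = $5,068.42 − $732.39 = $4,336.03
Federal income tax: $4,336.03 × 0.235 = $1,018.97
Local income tax: $4,336.03 × 0.0272 = $117.94
State unemployment insurance (employee share): $5,068.42 × 0.0098 = $49.67
Social Security tax: $5,068.42 × 0.07 = $354.79
Roth 401(k) contribution: $5,068.42 × 0.0597 = $302.58
AD&D insurance premium: $80.60
(Employer's $333.04 toward AD&D insurance premium is not withheld from the employee.)
Total deductions = $283.83 + $448.56 + $1,018.97 + $117.94 + $49.67 + $354.79 + $302.58 + $80.60 = $2,656.94
Net pay = $5,068.42 − $2,656.94 = $2,411.48

$2,411.48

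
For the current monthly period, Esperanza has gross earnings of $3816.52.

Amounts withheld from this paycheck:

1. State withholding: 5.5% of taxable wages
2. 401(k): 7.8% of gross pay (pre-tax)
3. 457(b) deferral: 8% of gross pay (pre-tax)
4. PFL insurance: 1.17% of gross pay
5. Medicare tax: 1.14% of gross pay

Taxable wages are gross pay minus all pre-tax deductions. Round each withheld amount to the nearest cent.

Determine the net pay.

$2948.61

401(k): $3816.52 × 0.078 = $297.69
457(b) deferral: $3816.52 × 0.08 = $305.32
Pre-tax total = $297.69 + $305.32 = $603.01
Taxable wages = $3816.52 − $603.01 = $3213.51
State withholding: $3213.51 × 0.055 = $176.74
Medicare tax: $3816.52 × 0.0114 = $43.51
PFL insurance: $3816.52 × 0.0117 = $44.65
Total deductions = $297.69 + $305.32 + $176.74 + $43.51 + $44.65 = $867.91
Net pay = $3816.52 − $867.91 = $2948.61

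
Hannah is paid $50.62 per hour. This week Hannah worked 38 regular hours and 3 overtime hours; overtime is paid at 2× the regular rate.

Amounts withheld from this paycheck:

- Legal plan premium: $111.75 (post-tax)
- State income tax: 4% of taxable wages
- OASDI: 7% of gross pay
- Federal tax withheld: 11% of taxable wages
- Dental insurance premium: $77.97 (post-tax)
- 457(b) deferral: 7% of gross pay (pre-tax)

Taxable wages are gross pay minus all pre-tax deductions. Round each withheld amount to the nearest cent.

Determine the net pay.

Regular pay: 38 × $50.62 = $1,923.56
Overtime pay: 3 × $50.62 × 2 = $303.72
Gross pay = $1,923.56 + $303.72 = $2,227.28
457(b) deferral: $2,227.28 × 0.07 = $155.91
Taxable wages = $2,227.28 − $155.91 = $2,071.37
State income tax: $2,071.37 × 0.04 = $82.85
Federal tax withheld: $2,071.37 × 0.11 = $227.85
OASDI: $2,227.28 × 0.07 = $155.91
Dental insurance premium: $77.97
Legal plan premium: $111.75
Total deductions = $155.91 + $82.85 + $227.85 + $155.91 + $77.97 + $111.75 = $812.24
Net pay = $2,227.28 − $812.24 = $1,415.04

$1,415.04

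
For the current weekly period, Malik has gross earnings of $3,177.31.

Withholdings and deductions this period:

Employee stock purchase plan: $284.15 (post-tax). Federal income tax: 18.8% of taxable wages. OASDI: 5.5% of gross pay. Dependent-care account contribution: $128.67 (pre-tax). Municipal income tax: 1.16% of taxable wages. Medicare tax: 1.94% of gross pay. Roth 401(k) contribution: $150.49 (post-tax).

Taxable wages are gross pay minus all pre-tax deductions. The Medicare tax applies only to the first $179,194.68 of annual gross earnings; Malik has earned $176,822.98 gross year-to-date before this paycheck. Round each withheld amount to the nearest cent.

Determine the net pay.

Dependent-care account contribution: $128.67
Taxable wages = $3,177.31 − $128.67 = $3,048.64
Federal income tax: $3,048.64 × 0.188 = $573.14
Municipal income tax: $3,048.64 × 0.0116 = $35.36
OASDI: $3,177.31 × 0.055 = $174.75
Medicare tax: only $179,194.68 − $176,822.98 = $2,371.70 of this check is subject → $2,371.70 × 0.0194 = $46.01
Roth 401(k) contribution: $150.49
Employee stock purchase plan: $284.15
Total deductions = $128.67 + $573.14 + $35.36 + $174.75 + $46.01 + $150.49 + $284.15 = $1,392.57
Net pay = $3,177.31 − $1,392.57 = $1,784.74

$1,784.74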